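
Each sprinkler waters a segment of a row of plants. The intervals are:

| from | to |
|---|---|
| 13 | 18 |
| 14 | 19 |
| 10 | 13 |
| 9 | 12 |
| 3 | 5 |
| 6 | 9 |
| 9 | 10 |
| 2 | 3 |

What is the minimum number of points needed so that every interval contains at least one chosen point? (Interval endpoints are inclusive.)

4

Sort by right endpoint; whenever an interval is uncovered, place a point at its right end.
Sorted: [2,3] [3,5] [6,9] [9,10] [9,12] [10,13] [13,18] [14,19]
{[2,3],[3,5]} hit by 3; {[6,9],[9,10],[9,12]} hit by 9; {[10,13],[13,18]} hit by 13; {[14,19]} hit by 19.
Points: 3, 9, 13, 19 (4 total).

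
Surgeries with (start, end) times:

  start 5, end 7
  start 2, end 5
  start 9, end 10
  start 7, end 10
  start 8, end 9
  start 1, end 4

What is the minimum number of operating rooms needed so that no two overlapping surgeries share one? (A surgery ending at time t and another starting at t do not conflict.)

2

The answer is the maximum number of intervals overlapping at any instant.
starts: [1, 2, 5, 7, 8, 9]
ends:   [4, 5, 7, 9, 10, 10]
s1→1 s2→2  — peak 2.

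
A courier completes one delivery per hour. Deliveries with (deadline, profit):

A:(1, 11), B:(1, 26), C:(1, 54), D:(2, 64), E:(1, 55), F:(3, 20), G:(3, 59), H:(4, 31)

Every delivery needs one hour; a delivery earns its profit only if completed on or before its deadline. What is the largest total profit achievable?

209

Sort by profit descending; place each in the latest free slot ≤ its deadline.
Profit order: D=64 G=59 E=55 C=54 H=31 B=26 F=20 A=11
Assign: D→slot 2, G→slot 3, E→slot 1, C skipped, H→slot 4, B skipped, F skipped, A skipped.
Slots: [1:E] [2:D] [3:G] [4:H]
Profit = 55 + 64 + 59 + 31 = 209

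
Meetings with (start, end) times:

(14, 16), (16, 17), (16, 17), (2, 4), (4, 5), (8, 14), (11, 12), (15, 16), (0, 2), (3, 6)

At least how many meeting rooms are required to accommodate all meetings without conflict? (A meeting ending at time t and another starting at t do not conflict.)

2

starts: [0, 2, 3, 4, 8, 11, 14, 15, 16, 16]
ends:   [2, 4, 5, 6, 12, 14, 16, 16, 17, 17]
s0→1 e2→0 s2→1 s3→2  — peak 2.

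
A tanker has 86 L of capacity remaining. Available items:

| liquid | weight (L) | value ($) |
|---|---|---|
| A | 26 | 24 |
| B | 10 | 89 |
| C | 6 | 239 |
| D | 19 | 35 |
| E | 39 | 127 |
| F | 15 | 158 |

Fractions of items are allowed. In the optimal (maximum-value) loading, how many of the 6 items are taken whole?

Sort by value per unit weight and fill in that order.
Ratios (sorted): C 39.83, F 10.53, B 8.90, E 3.26, D 1.84, A 0.92
take C (6 @ 239); take F (15 @ 158); take B (10 @ 89); take E (39 @ 127); take 16/19 of D → 29.47. Capacity used 86/86.
4 item(s) taken whole; one partial (take 16/19 of D).

4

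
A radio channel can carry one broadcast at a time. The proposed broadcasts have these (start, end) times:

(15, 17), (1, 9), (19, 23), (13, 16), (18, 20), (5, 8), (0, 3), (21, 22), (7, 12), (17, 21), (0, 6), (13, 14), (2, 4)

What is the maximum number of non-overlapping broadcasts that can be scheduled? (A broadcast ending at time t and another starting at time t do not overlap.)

Greedy by earliest finish: after sorting by end time, pick each interval compatible with the last pick.
By end time: (0,3), (2,4), (0,6), (5,8), (1,9), (7,12), (13,14), (13,16), (15,17), (18,20), (17,21), (21,22), (19,23).
Pick (0,3); next start ≥ 3 → (5,8); next start ≥ 8 → (13,14); next start ≥ 14 → (15,17); next start ≥ 17 → (18,20); next start ≥ 20 → (21,22).
Selected 6 broadcasts.

6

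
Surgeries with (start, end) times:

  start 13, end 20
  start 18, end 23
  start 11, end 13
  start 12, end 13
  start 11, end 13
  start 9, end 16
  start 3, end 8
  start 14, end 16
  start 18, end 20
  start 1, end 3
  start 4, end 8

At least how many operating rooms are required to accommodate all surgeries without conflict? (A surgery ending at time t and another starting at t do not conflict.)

Count concurrent intervals with a sweep; the peak is the room count.
starts: [1, 3, 4, 9, 11, 11, 12, 13, 14, 18, 18]
ends:   [3, 8, 8, 13, 13, 13, 16, 16, 20, 20, 23]
s1→1 e3→0 s3→1 s4→2 e8→1 e8→0 s9→1 s11→2 s11→3 s12→4  — peak 4.

4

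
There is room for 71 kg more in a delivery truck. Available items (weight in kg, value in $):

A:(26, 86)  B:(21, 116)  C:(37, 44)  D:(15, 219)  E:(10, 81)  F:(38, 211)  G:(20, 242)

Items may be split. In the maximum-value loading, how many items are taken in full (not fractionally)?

Greedy by value/weight ratio, highest first.
Ratios (sorted): D 14.60, G 12.10, E 8.10, F 5.55, B 5.52, A 3.31, C 1.19
take D (15 @ 219); take G (20 @ 242); take E (10 @ 81); take 26/38 of F → 144.37. Capacity used 71/71.
3 item(s) taken whole; one partial (take 26/38 of F).

3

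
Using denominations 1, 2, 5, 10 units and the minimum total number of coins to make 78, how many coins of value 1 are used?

1

Greedy: take as many of the largest coin as possible, then repeat with the remainder.
78 = 7×10 + 1×5 + 1×2 + 1×1
Count of 1: 1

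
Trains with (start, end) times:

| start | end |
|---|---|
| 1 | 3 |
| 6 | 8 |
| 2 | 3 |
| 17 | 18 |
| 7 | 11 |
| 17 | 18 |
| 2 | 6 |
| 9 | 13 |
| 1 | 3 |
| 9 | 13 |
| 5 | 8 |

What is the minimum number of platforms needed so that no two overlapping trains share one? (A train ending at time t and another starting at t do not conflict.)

4

Count concurrent intervals with a sweep; the peak is the room count.
Events (time:±→running): 1:+→1 1:+→2 2:+→3 2:+→4 … peak 4.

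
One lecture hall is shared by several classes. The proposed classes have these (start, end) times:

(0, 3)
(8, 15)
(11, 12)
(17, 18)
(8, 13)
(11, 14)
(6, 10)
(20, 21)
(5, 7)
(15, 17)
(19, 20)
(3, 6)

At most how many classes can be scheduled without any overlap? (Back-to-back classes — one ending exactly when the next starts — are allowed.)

Order by finish time; keep every interval that doesn't clash with the previous kept one.
Sorted by end: (0,3)  (3,6)  (5,7)  (6,10)  (11,12)  (8,13)  (11,14)  (8,15)  (15,17)  (17,18)  (19,20)  (20,21)
take (0,3); take (3,6); skip (5,7); take (6,10); take (11,12); skip (11,14); take (15,17); take (17,18); take (19,20); take (20,21).
Selected 8 classes.

8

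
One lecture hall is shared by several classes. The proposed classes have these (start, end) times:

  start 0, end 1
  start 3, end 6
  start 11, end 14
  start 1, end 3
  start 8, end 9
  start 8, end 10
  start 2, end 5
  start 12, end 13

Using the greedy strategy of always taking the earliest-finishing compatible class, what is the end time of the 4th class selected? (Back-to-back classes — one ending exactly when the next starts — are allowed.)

9

Sort by end time and greedily take each interval whose start is ≥ the last chosen end.
Sorted by end: (0,1)  (1,3)  (2,5)  (3,6)  (8,9)  (8,10)  (12,13)  (11,14)
take (0,1); take (1,3); take (3,6); take (8,9); take (12,13); skip (11,14).
Selected: (0,1) (1,3) (3,6) (8,9) (12,13)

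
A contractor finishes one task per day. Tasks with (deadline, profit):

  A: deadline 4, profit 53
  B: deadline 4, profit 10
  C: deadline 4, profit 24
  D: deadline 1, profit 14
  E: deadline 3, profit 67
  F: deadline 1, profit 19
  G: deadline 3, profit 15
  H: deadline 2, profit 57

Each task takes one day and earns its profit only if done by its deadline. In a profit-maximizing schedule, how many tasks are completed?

4

By profit: E(d3,67), H(d2,57), A(d4,53), C(d4,24), F(d1,19), G(d3,15), D(d1,14), B(d4,10)
E→slot 3; H→slot 2; A→slot 4; C→slot 1; F skipped; G skipped; D skipped; B skipped.
4 of 8 scheduled.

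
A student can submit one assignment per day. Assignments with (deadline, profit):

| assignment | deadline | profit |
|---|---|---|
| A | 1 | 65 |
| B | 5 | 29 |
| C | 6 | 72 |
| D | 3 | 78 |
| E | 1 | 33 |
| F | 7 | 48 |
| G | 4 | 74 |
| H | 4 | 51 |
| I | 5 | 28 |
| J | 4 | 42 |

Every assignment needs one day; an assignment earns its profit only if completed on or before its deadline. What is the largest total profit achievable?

417

By profit: D(d3,78), G(d4,74), C(d6,72), A(d1,65), H(d4,51), F(d7,48), J(d4,42), E(d1,33), B(d5,29), I(d5,28)
D→slot 3; G→slot 4; C→slot 6; A→slot 1; H→slot 2; F→slot 7; J skipped; E skipped; B→slot 5; I skipped.
Profit = 65 + 51 + 78 + 74 + 29 + 72 + 48 = 417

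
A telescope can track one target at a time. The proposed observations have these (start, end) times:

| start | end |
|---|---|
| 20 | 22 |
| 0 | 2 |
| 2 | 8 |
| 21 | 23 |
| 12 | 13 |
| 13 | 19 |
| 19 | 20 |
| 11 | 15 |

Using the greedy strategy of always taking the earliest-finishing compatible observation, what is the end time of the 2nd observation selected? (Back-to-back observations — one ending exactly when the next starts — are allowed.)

Sorted by end: (0,2)  (2,8)  (12,13)  (11,15)  (13,19)  (19,20)  (20,22)  (21,23)
take (0,2); take (2,8); take (12,13); take (13,19); take (19,20); take (20,22).
Selected: (0,2) (2,8) (12,13) (13,19) (19,20) (20,22)

8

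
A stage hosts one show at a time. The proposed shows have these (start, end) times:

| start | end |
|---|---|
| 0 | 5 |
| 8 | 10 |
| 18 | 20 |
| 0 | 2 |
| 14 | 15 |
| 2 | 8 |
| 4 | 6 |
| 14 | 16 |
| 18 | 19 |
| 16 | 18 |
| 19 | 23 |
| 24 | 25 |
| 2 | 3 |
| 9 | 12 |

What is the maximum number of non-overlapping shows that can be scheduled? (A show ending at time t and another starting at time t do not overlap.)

By end time: (0,2), (2,3), (0,5), (4,6), (2,8), (8,10), (9,12), (14,15), (14,16), (16,18), (18,19), (18,20), (19,23), (24,25).
Pick (0,2); next start ≥ 2 → (2,3); next start ≥ 3 → (4,6); next start ≥ 6 → (8,10); next start ≥ 10 → (14,15); next start ≥ 15 → (16,18); next start ≥ 18 → (18,19); next start ≥ 19 → (19,23); next start ≥ 23 → (24,25).
Selected 9 shows.

9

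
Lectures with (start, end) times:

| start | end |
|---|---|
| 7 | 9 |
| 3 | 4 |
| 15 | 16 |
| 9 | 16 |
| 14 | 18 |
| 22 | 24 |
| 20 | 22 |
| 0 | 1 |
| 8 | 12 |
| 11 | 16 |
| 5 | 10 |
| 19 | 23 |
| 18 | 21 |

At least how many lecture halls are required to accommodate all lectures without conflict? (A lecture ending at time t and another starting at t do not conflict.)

Count concurrent intervals with a sweep; the peak is the room count.
Events (time:±→running): 0:+→1 1:-→0 3:+→1 4:-→0 5:+→1 7:+→2 8:+→3 9:-→2 9:+→3 10:-→2 11:+→3 12:-→2 14:+→3 15:+→4 … peak 4.

4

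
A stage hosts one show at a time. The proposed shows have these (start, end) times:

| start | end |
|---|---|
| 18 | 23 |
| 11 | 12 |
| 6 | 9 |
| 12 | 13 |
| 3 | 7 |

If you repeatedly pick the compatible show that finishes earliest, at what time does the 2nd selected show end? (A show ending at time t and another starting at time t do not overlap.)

12

Greedy by earliest finish: after sorting by end time, pick each interval compatible with the last pick.
By end time: (3,7), (6,9), (11,12), (12,13), (18,23).
Pick (3,7); next start ≥ 7 → (11,12); next start ≥ 12 → (12,13); next start ≥ 13 → (18,23).
Selected: (3,7) (11,12) (12,13) (18,23)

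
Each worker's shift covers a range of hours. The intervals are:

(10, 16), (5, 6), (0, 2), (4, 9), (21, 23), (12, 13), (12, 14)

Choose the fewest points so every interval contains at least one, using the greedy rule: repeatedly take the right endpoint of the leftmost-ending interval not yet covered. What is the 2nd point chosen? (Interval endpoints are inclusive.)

Sorted: [0,2] [5,6] [4,9] [12,13] [12,14] [10,16] [21,23]
{[0,2]} hit by 2; {[5,6],[4,9]} hit by 6; {[12,13],[12,14],[10,16]} hit by 13; {[21,23]} hit by 23.
Points: 2, 6, 13, 23 (4 total).

6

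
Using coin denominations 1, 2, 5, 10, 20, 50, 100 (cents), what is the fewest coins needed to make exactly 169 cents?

6

169 − 1×100→69 − 1×50→19 − 1×10→9 − 1×5→4 − 2×2→0
Total coins = 1 + 1 + 1 + 1 + 2 = 6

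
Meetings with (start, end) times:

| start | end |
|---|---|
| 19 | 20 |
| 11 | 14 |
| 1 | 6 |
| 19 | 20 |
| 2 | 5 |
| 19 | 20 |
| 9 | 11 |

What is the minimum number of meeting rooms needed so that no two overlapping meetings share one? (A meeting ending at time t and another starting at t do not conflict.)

Count concurrent intervals with a sweep; the peak is the room count.
starts: [1, 2, 9, 11, 19, 19, 19]
ends:   [5, 6, 11, 14, 20, 20, 20]
s1→1 s2→2 e5→1 e6→0 s9→1 e11→0 s11→1 e14→0 s19→1 s19→2 s19→3  — peak 3.

3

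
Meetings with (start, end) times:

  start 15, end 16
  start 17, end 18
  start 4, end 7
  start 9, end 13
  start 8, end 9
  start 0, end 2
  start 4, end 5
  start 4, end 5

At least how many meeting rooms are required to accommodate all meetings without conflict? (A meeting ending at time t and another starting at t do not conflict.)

3

starts: [0, 4, 4, 4, 8, 9, 15, 17]
ends:   [2, 5, 5, 7, 9, 13, 16, 18]
s0→1 e2→0 s4→1 s4→2 s4→3  — peak 3.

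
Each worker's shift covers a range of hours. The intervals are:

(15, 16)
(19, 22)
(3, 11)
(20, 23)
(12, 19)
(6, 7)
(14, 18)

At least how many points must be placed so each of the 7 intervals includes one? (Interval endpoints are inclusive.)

Sorted: [6,7] [3,11] [15,16] [14,18] [12,19] [19,22] [20,23]
{[6,7],[3,11]} hit by 7; {[15,16],[14,18],[12,19]} hit by 16; {[19,22],[20,23]} hit by 22.
Points: 7, 16, 22 (3 total).

3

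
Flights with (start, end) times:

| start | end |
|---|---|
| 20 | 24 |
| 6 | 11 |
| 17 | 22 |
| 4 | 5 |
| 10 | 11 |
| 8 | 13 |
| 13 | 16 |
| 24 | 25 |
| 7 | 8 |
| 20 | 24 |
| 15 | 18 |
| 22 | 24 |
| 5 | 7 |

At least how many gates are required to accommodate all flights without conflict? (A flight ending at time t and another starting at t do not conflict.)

3

Events (time:±→running): 4:+→1 5:-→0 5:+→1 6:+→2 7:-→1 7:+→2 8:-→1 8:+→2 10:+→3 … peak 3.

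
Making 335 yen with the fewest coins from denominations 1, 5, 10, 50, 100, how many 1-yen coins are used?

335 − 3×100→35 − 3×10→5 − 1×5→0
Count of 1: 0

0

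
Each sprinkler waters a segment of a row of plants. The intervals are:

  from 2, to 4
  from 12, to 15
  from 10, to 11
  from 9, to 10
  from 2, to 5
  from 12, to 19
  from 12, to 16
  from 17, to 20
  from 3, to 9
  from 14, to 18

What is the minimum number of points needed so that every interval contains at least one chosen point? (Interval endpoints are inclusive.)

Sort by right endpoint; whenever an interval is uncovered, place a point at its right end.
By right end: [2,4]  [2,5]  [3,9]  [9,10]  [10,11]  [12,15]  [12,16]  [14,18]  [12,19]  [17,20]
[2,4] uncovered → point at 4; [9,10] uncovered → point at 10; [12,15] uncovered → point at 15; [17,20] uncovered → point at 20.
Points: 4, 10, 15, 20 (4 total).

4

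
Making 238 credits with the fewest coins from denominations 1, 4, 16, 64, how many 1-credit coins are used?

Use the largest denomination that fits, subtract, and repeat.
238 − 3×64→46 − 2×16→14 − 3×4→2 − 2×1→0
Count of 1: 2

2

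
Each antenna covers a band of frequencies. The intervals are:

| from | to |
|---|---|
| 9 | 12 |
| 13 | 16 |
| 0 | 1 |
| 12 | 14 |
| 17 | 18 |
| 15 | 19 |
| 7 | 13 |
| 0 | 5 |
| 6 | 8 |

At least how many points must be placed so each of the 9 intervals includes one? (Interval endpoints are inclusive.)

Sort by right endpoint; whenever an interval is uncovered, place a point at its right end.
By right end: [0,1]  [0,5]  [6,8]  [9,12]  [7,13]  [12,14]  [13,16]  [17,18]  [15,19]
[0,1] uncovered → point at 1; [6,8] uncovered → point at 8; [9,12] uncovered → point at 12; [13,16] uncovered → point at 16; [17,18] uncovered → point at 18.
Points: 1, 8, 12, 16, 18 (5 total).

5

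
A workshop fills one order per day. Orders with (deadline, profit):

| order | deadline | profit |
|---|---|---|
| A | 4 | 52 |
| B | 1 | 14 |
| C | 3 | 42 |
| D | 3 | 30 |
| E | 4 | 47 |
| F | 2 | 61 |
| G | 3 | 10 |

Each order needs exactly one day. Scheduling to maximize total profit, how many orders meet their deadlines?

By profit: F(d2,61), A(d4,52), E(d4,47), C(d3,42), D(d3,30), B(d1,14), G(d3,10)
F→slot 2; A→slot 4; E→slot 3; C→slot 1; D skipped; B skipped; G skipped.
4 of 7 scheduled.

4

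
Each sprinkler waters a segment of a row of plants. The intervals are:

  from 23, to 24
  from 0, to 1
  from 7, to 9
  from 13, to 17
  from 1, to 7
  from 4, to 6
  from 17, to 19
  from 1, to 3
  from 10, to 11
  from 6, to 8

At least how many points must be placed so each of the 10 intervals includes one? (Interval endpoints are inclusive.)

6

Sort by right endpoint; whenever an interval is uncovered, place a point at its right end.
Sorted: [0,1] [1,3] [4,6] [1,7] [6,8] [7,9] [10,11] [13,17] [17,19] [23,24]
{[0,1],[1,3]} hit by 1; {[4,6],[1,7],[6,8]} hit by 6; {[7,9]} hit by 9; {[10,11]} hit by 11; {[13,17],[17,19]} hit by 17; {[23,24]} hit by 24.
Points: 1, 6, 9, 11, 17, 24 (6 total).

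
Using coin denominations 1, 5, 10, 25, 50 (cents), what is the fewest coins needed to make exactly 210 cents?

210 − 4×50→10 − 1×10→0
Total coins = 4 + 1 = 5

5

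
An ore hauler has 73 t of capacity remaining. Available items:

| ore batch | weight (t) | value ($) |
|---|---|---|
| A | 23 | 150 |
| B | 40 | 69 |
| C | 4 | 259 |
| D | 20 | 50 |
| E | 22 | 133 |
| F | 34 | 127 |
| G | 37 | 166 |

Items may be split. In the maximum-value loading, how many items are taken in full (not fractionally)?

Greedy by value/weight ratio, highest first.
Order: C (259/4=64.75) > A (150/23=6.52) > E (133/22=6.05) > G (166/37=4.49) > F (127/34=3.74) > D (50/20=2.50) > B (69/40=1.73)
Fill: take C (4 @ 259) → take A (23 @ 150) → take E (22 @ 133) → take 24/37 of G → 107.68; 73/73 used.
3 item(s) taken whole; one partial (take 24/37 of G).

3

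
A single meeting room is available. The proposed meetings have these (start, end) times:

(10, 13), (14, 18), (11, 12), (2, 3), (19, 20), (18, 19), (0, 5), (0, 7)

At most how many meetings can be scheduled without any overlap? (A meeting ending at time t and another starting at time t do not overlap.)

Sorted by end: (2,3)  (0,5)  (0,7)  (11,12)  (10,13)  (14,18)  (18,19)  (19,20)
take (2,3); take (11,12); skip (10,13); take (14,18); take (18,19); take (19,20).
Selected 5 meetings.

5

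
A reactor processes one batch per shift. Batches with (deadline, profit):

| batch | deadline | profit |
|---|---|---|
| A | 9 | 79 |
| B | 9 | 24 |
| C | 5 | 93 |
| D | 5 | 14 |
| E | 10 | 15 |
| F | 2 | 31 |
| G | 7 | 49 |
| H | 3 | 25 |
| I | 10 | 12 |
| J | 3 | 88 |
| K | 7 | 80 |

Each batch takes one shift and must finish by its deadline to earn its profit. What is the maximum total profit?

498

Sort by profit descending; place each in the latest free slot ≤ its deadline.
By profit: C(d5,93), J(d3,88), K(d7,80), A(d9,79), G(d7,49), F(d2,31), H(d3,25), B(d9,24), E(d10,15), D(d5,14), I(d10,12)
C→slot 5; J→slot 3; K→slot 7; A→slot 9; G→slot 6; F→slot 2; H→slot 1; B→slot 8; E→slot 10; D→slot 4; I skipped.
Profit = 25 + 31 + 88 + 14 + 93 + 49 + 80 + 24 + 79 + 15 = 498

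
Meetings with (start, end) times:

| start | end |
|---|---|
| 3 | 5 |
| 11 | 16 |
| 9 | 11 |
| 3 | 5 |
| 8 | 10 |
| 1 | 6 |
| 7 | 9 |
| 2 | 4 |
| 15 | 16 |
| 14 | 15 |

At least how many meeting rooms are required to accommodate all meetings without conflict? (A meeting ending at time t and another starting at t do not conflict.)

4

Events (time:±→running): 1:+→1 2:+→2 3:+→3 3:+→4 … peak 4.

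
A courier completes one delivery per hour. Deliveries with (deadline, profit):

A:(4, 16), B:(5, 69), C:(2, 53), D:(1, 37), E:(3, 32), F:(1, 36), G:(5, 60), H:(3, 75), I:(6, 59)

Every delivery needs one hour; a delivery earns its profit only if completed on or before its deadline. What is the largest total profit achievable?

By profit: H(d3,75), B(d5,69), G(d5,60), I(d6,59), C(d2,53), D(d1,37), F(d1,36), E(d3,32), A(d4,16)
H→slot 3; B→slot 5; G→slot 4; I→slot 6; C→slot 2; D→slot 1; F skipped; E skipped; A skipped.
Profit = 37 + 53 + 75 + 60 + 69 + 59 = 353

353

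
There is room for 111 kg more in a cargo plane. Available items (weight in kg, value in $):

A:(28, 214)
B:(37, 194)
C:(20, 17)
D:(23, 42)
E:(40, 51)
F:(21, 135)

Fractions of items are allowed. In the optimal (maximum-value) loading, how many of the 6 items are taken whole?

Order: A (214/28=7.64) > F (135/21=6.43) > B (194/37=5.24) > D (42/23=1.83) > E (51/40=1.27) > C (17/20=0.85)
Fill: take A (28 @ 214) → take F (21 @ 135) → take B (37 @ 194) → take D (23 @ 42) → take 2/40 of E → 2.55; 111/111 used.
4 item(s) taken whole; one partial (take 2/40 of E).

4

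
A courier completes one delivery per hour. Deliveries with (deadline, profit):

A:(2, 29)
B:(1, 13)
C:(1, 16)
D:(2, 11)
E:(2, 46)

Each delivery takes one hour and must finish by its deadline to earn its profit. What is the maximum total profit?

75

Profit order: E=46 A=29 C=16 B=13 D=11
Assign: E→slot 2, A→slot 1, C skipped, B skipped, D skipped.
Slots: [1:A] [2:E]
Profit = 29 + 46 = 75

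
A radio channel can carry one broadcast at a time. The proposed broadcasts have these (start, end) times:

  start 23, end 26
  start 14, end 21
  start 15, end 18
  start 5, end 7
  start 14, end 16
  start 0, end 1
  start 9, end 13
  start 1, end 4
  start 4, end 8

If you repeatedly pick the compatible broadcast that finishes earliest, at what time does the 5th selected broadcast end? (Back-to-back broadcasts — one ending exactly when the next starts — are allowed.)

Greedy by earliest finish: after sorting by end time, pick each interval compatible with the last pick.
By end time: (0,1), (1,4), (5,7), (4,8), (9,13), (14,16), (15,18), (14,21), (23,26).
Pick (0,1); next start ≥ 1 → (1,4); next start ≥ 4 → (5,7); next start ≥ 7 → (9,13); next start ≥ 13 → (14,16); next start ≥ 16 → (23,26).
Selected: (0,1) (1,4) (5,7) (9,13) (14,16) (23,26)

16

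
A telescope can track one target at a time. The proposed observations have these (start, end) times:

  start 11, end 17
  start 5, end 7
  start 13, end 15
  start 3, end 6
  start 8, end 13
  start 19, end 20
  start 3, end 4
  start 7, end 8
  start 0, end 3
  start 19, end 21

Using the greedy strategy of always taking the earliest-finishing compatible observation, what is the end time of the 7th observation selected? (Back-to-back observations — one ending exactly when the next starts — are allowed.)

20

Sorted by end: (0,3)  (3,4)  (3,6)  (5,7)  (7,8)  (8,13)  (13,15)  (11,17)  (19,20)  (19,21)
take (0,3); take (3,4); skip (3,6); take (5,7); take (7,8); take (8,13); take (13,15); take (19,20); skip (19,21).
Selected: (0,3) (3,4) (5,7) (7,8) (8,13) (13,15) (19,20)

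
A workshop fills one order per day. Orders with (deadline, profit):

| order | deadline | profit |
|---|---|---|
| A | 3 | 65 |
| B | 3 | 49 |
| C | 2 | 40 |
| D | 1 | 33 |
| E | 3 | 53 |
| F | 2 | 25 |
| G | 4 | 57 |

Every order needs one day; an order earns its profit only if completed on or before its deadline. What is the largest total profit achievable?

Sort by profit descending; place each in the latest free slot ≤ its deadline.
Profit order: A=65 G=57 E=53 B=49 C=40 D=33 F=25
Assign: A→slot 3, G→slot 4, E→slot 2, B→slot 1, C skipped, D skipped, F skipped.
Slots: [1:B] [2:E] [3:A] [4:G]
Profit = 49 + 53 + 65 + 57 = 224

224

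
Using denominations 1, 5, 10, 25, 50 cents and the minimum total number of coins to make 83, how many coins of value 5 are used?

1

Use the largest denomination that fits, subtract, and repeat.
83 − 1×50→33 − 1×25→8 − 1×5→3 − 3×1→0
Count of 5: 1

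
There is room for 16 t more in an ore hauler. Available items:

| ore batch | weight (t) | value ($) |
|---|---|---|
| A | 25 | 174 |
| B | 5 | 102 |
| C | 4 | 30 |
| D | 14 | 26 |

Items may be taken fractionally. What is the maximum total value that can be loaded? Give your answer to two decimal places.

180.72

Sort by value per unit weight and fill in that order.
Order: B (102/5=20.40) > C (30/4=7.50) > A (174/25=6.96) > D (26/14=1.86)
Fill: take B (5 @ 102) → take C (4 @ 30) → take 7/25 of A → 48.72; 16/16 used.
Total value = 180.72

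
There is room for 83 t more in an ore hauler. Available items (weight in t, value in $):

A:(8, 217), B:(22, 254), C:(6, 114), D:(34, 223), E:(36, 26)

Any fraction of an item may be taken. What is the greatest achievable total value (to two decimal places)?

Sort by value per unit weight and fill in that order.
Order: A (217/8=27.12) > C (114/6=19.00) > B (254/22=11.55) > D (223/34=6.56) > E (26/36=0.72)
Fill: take A (8 @ 217) → take C (6 @ 114) → take B (22 @ 254) → take D (34 @ 223) → take 13/36 of E → 9.39; 83/83 used.
Total value = 817.39

817.39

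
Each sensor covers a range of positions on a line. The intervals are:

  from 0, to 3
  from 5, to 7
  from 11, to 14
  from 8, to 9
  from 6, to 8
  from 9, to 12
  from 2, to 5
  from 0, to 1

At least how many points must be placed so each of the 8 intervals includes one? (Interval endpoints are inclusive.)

Process intervals by earliest right end; each time one isn't hit yet, stab at its right endpoint.
Sorted: [0,1] [0,3] [2,5] [5,7] [6,8] [8,9] [9,12] [11,14]
{[0,1],[0,3]} hit by 1; {[2,5],[5,7]} hit by 5; {[6,8],[8,9]} hit by 8; {[9,12],[11,14]} hit by 12.
Points: 1, 5, 8, 12 (4 total).

4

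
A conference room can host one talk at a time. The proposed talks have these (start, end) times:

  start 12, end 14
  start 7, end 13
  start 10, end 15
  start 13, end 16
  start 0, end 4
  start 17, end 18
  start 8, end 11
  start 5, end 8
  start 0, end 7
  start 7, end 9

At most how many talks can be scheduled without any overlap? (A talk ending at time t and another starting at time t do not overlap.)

5

Sorted by end: (0,4)  (0,7)  (5,8)  (7,9)  (8,11)  (7,13)  (12,14)  (10,15)  (13,16)  (17,18)
take (0,4); take (5,8); skip (7,9); take (8,11); take (12,14); skip (10,15); take (17,18).
Selected 5 talks.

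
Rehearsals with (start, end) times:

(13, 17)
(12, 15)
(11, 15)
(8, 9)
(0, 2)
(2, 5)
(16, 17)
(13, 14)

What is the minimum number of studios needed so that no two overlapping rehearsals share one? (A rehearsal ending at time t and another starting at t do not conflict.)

4

Count concurrent intervals with a sweep; the peak is the room count.
starts: [0, 2, 8, 11, 12, 13, 13, 16]
ends:   [2, 5, 9, 14, 15, 15, 17, 17]
s0→1 e2→0 s2→1 e5→0 s8→1 e9→0 s11→1 s12→2 s13→3 s13→4  — peak 4.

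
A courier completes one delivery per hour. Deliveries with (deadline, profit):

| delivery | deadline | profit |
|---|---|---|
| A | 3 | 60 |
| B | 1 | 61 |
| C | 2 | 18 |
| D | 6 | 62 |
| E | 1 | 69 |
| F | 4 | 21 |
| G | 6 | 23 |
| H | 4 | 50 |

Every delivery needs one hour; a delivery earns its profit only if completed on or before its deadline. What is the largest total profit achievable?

285

Sort by profit descending; place each in the latest free slot ≤ its deadline.
Profit order: E=69 D=62 B=61 A=60 H=50 G=23 F=21 C=18
Assign: E→slot 1, D→slot 6, B skipped, A→slot 3, H→slot 4, G→slot 5, F→slot 2, C skipped.
Slots: [1:E] [2:F] [3:A] [4:H] [5:G] [6:D]
Profit = 69 + 21 + 60 + 50 + 23 + 62 = 285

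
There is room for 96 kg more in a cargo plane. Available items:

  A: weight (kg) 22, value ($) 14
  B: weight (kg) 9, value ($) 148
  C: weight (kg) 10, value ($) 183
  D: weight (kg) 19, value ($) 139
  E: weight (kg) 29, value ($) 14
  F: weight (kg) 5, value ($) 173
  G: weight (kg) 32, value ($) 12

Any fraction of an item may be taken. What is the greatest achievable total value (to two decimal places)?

Ratios (sorted): F 34.60, C 18.30, B 16.44, D 7.32, A 0.64, E 0.48, G 0.38
take F (5 @ 173); take C (10 @ 183); take B (9 @ 148); take D (19 @ 139); take A (22 @ 14); take E (29 @ 14); take 2/32 of G → 0.75. Capacity used 96/96.
Total value = 671.75

671.75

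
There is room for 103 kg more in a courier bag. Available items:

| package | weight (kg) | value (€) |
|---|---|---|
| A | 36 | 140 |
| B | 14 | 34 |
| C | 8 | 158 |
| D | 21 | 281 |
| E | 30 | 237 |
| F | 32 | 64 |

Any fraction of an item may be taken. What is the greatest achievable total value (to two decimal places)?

835.43

Greedy by value/weight ratio, highest first.
Ratios (sorted): C 19.75, D 13.38, E 7.90, A 3.89, B 2.43, F 2.00
take C (8 @ 158); take D (21 @ 281); take E (30 @ 237); take A (36 @ 140); take 8/14 of B → 19.43. Capacity used 103/103.
Total value = 835.43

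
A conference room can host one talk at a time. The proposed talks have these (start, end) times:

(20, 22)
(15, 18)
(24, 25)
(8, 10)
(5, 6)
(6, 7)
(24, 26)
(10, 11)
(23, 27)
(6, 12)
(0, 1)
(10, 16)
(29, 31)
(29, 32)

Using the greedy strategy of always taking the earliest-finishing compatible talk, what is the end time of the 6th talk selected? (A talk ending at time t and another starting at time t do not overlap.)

Sorted by end: (0,1)  (5,6)  (6,7)  (8,10)  (10,11)  (6,12)  (10,16)  (15,18)  (20,22)  (24,25)  (24,26)  (23,27)  (29,31)  (29,32)
take (0,1); take (5,6); take (6,7); take (8,10); take (10,11); skip (6,12); take (15,18); take (20,22); take (24,25); skip (24,26); take (29,31).
Selected: (0,1) (5,6) (6,7) (8,10) (10,11) (15,18) (20,22) (24,25) (29,31)

18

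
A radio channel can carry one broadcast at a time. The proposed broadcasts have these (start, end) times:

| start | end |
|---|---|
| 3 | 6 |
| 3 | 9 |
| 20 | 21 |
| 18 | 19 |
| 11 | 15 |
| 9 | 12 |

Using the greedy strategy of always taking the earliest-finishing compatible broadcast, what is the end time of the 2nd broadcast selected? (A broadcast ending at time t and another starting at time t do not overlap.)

12

Sorted by end: (3,6)  (3,9)  (9,12)  (11,15)  (18,19)  (20,21)
take (3,6); take (9,12); take (18,19); take (20,21).
Selected: (3,6) (9,12) (18,19) (20,21)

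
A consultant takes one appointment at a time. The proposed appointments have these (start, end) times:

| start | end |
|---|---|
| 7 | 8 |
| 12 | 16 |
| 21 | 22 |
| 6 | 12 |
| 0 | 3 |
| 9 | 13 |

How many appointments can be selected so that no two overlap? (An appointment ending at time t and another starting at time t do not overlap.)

Sort by end time and greedily take each interval whose start is ≥ the last chosen end.
Sorted by end: (0,3)  (7,8)  (6,12)  (9,13)  (12,16)  (21,22)
take (0,3); take (7,8); take (9,13); take (21,22).
Selected 4 appointments.

4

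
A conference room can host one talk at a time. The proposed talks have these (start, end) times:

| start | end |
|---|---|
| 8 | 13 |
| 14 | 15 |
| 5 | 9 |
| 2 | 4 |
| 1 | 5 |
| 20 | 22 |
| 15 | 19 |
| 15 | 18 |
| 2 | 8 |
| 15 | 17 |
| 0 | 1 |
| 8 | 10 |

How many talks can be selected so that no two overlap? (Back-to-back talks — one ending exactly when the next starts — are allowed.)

6

Greedy by earliest finish: after sorting by end time, pick each interval compatible with the last pick.
By end time: (0,1), (2,4), (1,5), (2,8), (5,9), (8,10), (8,13), (14,15), (15,17), (15,18), (15,19), (20,22).
Pick (0,1); next start ≥ 1 → (2,4); next start ≥ 4 → (5,9); next start ≥ 9 → (14,15); next start ≥ 15 → (15,17); next start ≥ 17 → (20,22).
Selected 6 talks.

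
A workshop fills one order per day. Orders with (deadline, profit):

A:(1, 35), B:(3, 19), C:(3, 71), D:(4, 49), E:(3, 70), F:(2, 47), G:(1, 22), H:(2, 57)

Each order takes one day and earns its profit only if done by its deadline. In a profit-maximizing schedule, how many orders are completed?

Sort by profit descending; place each in the latest free slot ≤ its deadline.
Profit order: C=71 E=70 H=57 D=49 F=47 A=35 G=22 B=19
Assign: C→slot 3, E→slot 2, H→slot 1, D→slot 4, F skipped, A skipped, G skipped, B skipped.
Slots: [1:H] [2:E] [3:C] [4:D]
4 of 8 scheduled.

4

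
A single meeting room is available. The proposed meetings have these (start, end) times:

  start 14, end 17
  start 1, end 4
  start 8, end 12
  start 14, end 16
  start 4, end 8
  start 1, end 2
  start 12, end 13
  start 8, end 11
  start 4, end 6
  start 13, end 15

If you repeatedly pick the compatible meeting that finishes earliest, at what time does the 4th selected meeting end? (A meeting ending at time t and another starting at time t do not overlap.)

Sorted by end: (1,2)  (1,4)  (4,6)  (4,8)  (8,11)  (8,12)  (12,13)  (13,15)  (14,16)  (14,17)
take (1,2); skip (1,4); take (4,6); take (8,11); skip (8,12); take (12,13); take (13,15).
Selected: (1,2) (4,6) (8,11) (12,13) (13,15)

13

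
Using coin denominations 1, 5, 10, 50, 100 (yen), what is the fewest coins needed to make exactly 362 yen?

7

362 = 3×100 + 1×50 + 1×10 + 2×1
Total coins = 3 + 1 + 1 + 2 = 7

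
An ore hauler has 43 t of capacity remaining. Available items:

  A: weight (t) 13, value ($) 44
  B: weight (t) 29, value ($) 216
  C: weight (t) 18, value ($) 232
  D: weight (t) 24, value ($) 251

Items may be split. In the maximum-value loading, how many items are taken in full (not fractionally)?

2

Ratios (sorted): C 12.89, D 10.46, B 7.45, A 3.38
take C (18 @ 232); take D (24 @ 251); take 1/29 of B → 7.45. Capacity used 43/43.
2 item(s) taken whole; one partial (take 1/29 of B).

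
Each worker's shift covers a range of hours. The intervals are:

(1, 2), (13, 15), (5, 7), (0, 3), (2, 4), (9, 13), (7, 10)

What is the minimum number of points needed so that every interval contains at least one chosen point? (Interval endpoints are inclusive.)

Process intervals by earliest right end; each time one isn't hit yet, stab at its right endpoint.
Sorted: [1,2] [0,3] [2,4] [5,7] [7,10] [9,13] [13,15]
{[1,2],[0,3],[2,4]} hit by 2; {[5,7],[7,10]} hit by 7; {[9,13],[13,15]} hit by 13.
Points: 2, 7, 13 (3 total).

3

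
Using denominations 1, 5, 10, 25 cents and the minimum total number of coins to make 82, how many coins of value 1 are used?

Use the largest denomination that fits, subtract, and repeat.
82 = 3×25 + 1×5 + 2×1
Count of 1: 2

2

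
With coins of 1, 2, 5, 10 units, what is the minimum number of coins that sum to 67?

Greedy: take as many of the largest coin as possible, then repeat with the remainder.
67 − 6×10→7 − 1×5→2 − 1×2→0
Total coins = 6 + 1 + 1 = 8

8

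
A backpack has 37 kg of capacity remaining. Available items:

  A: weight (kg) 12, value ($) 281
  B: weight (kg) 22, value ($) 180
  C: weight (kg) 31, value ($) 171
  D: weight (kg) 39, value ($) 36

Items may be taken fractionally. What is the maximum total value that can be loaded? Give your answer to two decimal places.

477.55

Greedy by value/weight ratio, highest first.
Ratios (sorted): A 23.42, B 8.18, C 5.52, D 0.92
take A (12 @ 281); take B (22 @ 180); take 3/31 of C → 16.55. Capacity used 37/37.
Total value = 477.55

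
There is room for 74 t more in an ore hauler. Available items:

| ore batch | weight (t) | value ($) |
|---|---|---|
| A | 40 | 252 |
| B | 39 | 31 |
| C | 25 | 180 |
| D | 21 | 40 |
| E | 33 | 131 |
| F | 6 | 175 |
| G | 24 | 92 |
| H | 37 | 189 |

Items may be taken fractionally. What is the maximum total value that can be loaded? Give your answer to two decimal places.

Greedy by value/weight ratio, highest first.
Order: F (175/6=29.17) > C (180/25=7.20) > A (252/40=6.30) > H (189/37=5.11) > E (131/33=3.97) > G (92/24=3.83) > D (40/21=1.90) > B (31/39=0.79)
Fill: take F (6 @ 175) → take C (25 @ 180) → take A (40 @ 252) → take 3/37 of H → 15.32; 74/74 used.
Total value = 622.32

622.32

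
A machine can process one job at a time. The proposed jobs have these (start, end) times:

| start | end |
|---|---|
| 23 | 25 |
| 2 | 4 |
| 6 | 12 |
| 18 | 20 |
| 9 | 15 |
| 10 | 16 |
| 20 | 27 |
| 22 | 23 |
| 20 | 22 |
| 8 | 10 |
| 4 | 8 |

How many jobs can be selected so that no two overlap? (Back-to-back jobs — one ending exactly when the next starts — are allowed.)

Order by finish time; keep every interval that doesn't clash with the previous kept one.
By end time: (2,4), (4,8), (8,10), (6,12), (9,15), (10,16), (18,20), (20,22), (22,23), (23,25), (20,27).
Pick (2,4); next start ≥ 4 → (4,8); next start ≥ 8 → (8,10); next start ≥ 10 → (10,16); next start ≥ 16 → (18,20); next start ≥ 20 → (20,22); next start ≥ 22 → (22,23); next start ≥ 23 → (23,25).
Selected 8 jobs.

8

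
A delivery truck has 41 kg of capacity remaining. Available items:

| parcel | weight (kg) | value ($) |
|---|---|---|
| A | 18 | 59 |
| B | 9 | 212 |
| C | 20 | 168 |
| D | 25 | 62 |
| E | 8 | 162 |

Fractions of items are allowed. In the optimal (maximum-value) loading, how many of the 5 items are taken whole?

3

Order: B (212/9=23.56) > E (162/8=20.25) > C (168/20=8.40) > A (59/18=3.28) > D (62/25=2.48)
Fill: take B (9 @ 212) → take E (8 @ 162) → take C (20 @ 168) → take 4/18 of A → 13.11; 41/41 used.
3 item(s) taken whole; one partial (take 4/18 of A).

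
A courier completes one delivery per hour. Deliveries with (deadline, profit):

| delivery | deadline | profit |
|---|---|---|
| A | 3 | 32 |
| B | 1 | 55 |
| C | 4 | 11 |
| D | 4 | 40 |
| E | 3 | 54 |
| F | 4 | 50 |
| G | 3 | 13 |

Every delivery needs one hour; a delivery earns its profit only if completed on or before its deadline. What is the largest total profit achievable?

199

Take jobs in profit order; each goes to the latest open slot no later than its deadline.
By profit: B(d1,55), E(d3,54), F(d4,50), D(d4,40), A(d3,32), G(d3,13), C(d4,11)
B→slot 1; E→slot 3; F→slot 4; D→slot 2; A skipped; G skipped; C skipped.
Profit = 55 + 40 + 54 + 50 = 199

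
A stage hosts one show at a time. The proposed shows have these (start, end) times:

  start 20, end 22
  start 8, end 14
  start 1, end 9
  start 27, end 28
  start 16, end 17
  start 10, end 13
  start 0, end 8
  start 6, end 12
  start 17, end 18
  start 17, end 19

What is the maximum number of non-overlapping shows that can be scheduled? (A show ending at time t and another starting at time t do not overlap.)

By end time: (0,8), (1,9), (6,12), (10,13), (8,14), (16,17), (17,18), (17,19), (20,22), (27,28).
Pick (0,8); next start ≥ 8 → (10,13); next start ≥ 13 → (16,17); next start ≥ 17 → (17,18); next start ≥ 18 → (20,22); next start ≥ 22 → (27,28).
Selected 6 shows.

6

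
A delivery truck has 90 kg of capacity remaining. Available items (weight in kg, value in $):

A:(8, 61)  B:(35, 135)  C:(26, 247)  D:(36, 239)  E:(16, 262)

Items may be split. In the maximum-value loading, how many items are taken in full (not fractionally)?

Sort by value per unit weight and fill in that order.
Ratios (sorted): E 16.38, C 9.50, A 7.62, D 6.64, B 3.86
take E (16 @ 262); take C (26 @ 247); take A (8 @ 61); take D (36 @ 239); take 4/35 of B → 15.43. Capacity used 90/90.
4 item(s) taken whole; one partial (take 4/35 of B).

4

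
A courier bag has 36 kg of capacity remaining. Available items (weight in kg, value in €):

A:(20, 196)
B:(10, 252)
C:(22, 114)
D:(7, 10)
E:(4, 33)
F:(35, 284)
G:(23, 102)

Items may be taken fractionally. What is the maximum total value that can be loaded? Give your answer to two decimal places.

497.23

Greedy by value/weight ratio, highest first.
Order: B (252/10=25.20) > A (196/20=9.80) > E (33/4=8.25) > F (284/35=8.11) > C (114/22=5.18) > G (102/23=4.43) > D (10/7=1.43)
Fill: take B (10 @ 252) → take A (20 @ 196) → take E (4 @ 33) → take 2/35 of F → 16.23; 36/36 used.
Total value = 497.23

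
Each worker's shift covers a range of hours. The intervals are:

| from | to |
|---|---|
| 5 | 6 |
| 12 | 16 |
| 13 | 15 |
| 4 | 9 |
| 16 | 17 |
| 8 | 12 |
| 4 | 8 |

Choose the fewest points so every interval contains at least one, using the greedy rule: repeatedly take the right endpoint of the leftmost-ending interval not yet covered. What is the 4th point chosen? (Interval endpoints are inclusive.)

17

Sorted: [5,6] [4,8] [4,9] [8,12] [13,15] [12,16] [16,17]
{[5,6],[4,8],[4,9]} hit by 6; {[8,12]} hit by 12; {[13,15],[12,16]} hit by 15; {[16,17]} hit by 17.
Points: 6, 12, 15, 17 (4 total).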